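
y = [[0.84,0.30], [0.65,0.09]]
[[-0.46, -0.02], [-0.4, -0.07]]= y@[[-0.66,-0.17], [0.31,0.4]]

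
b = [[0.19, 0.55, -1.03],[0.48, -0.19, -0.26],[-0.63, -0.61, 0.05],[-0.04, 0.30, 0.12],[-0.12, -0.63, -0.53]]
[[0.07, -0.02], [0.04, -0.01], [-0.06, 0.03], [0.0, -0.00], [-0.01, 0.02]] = b@[[0.07, -0.03], [0.03, -0.02], [-0.04, -0.00]]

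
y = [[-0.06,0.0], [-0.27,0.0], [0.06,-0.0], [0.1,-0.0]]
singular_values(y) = [0.3, 0.0]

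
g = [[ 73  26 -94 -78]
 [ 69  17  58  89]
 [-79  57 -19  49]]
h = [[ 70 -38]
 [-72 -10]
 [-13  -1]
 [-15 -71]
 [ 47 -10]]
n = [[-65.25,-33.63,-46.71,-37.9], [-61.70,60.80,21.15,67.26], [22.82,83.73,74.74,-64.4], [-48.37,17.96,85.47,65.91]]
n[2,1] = 83.73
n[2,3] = -64.4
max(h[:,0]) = 70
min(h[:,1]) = -71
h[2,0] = -13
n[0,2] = -46.71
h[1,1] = -10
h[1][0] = -72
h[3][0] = -15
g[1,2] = 58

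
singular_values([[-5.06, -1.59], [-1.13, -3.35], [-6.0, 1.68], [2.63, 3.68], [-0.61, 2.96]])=[8.54, 6.01]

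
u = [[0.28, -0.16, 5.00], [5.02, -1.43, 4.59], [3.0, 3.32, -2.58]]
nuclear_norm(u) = 15.75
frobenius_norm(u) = 10.00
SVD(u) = [[-0.55, 0.25, 0.79], [-0.81, -0.4, -0.43], [0.21, -0.88, 0.43]] @ diag([8.101071442814556, 5.440366439386947, 2.2070918611618]) @ [[-0.44, 0.24, -0.87], [-0.84, -0.44, 0.31], [-0.30, 0.87, 0.39]]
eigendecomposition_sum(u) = [[2.01, 0.87, 1.82], [2.97, 1.28, 2.68], [2.06, 0.89, 1.86]] + [[-2.94, 3.72, -2.49], [2.0, -2.53, 1.69], [2.30, -2.91, 1.95]] + [[1.21, -4.75, 5.67],  [0.05, -0.18, 0.21],  [-1.36, 5.35, -6.39]]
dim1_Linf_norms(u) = [5.0, 5.02, 3.32]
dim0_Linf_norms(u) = [5.02, 3.32, 5.0]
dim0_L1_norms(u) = [8.3, 4.91, 12.17]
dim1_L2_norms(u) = [5.01, 6.95, 5.17]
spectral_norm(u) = 8.10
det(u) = 97.27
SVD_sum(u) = [[1.98, -1.07, 3.88], [2.87, -1.56, 5.65], [-0.75, 0.41, -1.48]] + [[-1.16, -0.6, 0.42], [1.86, 0.96, -0.68], [4.04, 2.09, -1.48]] + [[-0.53, 1.52, 0.69],[0.29, -0.83, -0.38],[-0.29, 0.82, 0.37]]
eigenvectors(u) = [[-0.49, -0.69, -0.66], [-0.72, 0.47, -0.03], [-0.5, 0.54, 0.75]]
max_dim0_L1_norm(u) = 12.17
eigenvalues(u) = [5.15, -3.53, -5.36]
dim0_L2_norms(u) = [5.85, 3.62, 7.26]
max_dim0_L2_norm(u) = 7.26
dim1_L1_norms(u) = [5.44, 11.04, 8.9]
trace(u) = -3.73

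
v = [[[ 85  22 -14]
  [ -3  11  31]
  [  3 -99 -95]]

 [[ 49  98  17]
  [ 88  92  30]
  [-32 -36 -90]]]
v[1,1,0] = 88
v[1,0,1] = 98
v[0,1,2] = 31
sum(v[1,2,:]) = -158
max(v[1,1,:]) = 92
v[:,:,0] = [[85, -3, 3], [49, 88, -32]]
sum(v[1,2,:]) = -158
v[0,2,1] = -99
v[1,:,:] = [[49, 98, 17], [88, 92, 30], [-32, -36, -90]]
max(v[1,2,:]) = -32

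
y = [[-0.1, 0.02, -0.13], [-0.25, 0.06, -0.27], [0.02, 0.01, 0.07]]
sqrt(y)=[[-0.37, 0.15, -0.44],[-1.09, 0.45, -0.92],[0.18, -0.02, 0.36]]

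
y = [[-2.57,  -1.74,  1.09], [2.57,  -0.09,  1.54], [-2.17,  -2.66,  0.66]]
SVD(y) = [[-0.64,-0.19,-0.74], [0.37,-0.93,-0.08], [-0.67,-0.33,0.66]] @ diag([5.003322028170336, 2.5417181282972234, 0.7292034275226206]) @ [[0.81,0.57,-0.11], [-0.46,0.51,-0.73], [0.36,-0.64,-0.68]]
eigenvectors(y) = [[0.54+0.00j, 0.06-0.39j, (0.06+0.39j)], [(-0.72+0j), -0.68+0.00j, -0.68-0.00j], [(-0.43+0j), 0.06-0.61j, (0.06+0.61j)]]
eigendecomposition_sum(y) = [[(-0.75-0j), -0.02+0.00j, 0.48-0.00j],[1.00+0.00j, 0.03-0.00j, -0.65+0.00j],[(0.59+0j), (0.02-0j), (-0.38+0j)]] + [[-0.91+0.33j, (-0.86-0.16j), (0.3+0.69j)], [(0.78+1.46j), (-0.06+1.5j), (1.09-0.69j)], [(-1.38+0.57j), (-1.34-0.19j), (0.52+1.04j)]] + [[(-0.91-0.33j),-0.86+0.16j,(0.3-0.69j)],[0.78-1.46j,-0.06-1.50j,1.09+0.69j],[-1.38-0.57j,-1.34+0.19j,(0.52-1.04j)]]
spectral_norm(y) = 5.00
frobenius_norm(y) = 5.66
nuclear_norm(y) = 8.27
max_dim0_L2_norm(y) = 4.23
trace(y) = -2.00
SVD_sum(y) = [[-2.60,-1.84,0.37], [1.51,1.07,-0.21], [-2.73,-1.93,0.38]] + [[0.23, -0.25, 0.36], [1.08, -1.19, 1.71], [0.38, -0.42, 0.60]] + [[-0.19,0.35,0.37], [-0.02,0.04,0.04], [0.17,-0.31,-0.33]]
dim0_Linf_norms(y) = [2.57, 2.66, 1.54]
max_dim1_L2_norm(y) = 3.5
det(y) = -9.27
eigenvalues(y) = [(-1.1+0j), (-0.45+2.87j), (-0.45-2.87j)]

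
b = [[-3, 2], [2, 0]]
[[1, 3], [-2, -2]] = b@[[-1, -1], [-1, 0]]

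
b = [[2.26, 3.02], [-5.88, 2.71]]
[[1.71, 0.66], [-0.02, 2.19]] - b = [[-0.55, -2.36], [5.86, -0.52]]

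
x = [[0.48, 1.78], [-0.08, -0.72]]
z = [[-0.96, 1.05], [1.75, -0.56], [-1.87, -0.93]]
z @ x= [[-0.54,-2.46], [0.88,3.52], [-0.82,-2.66]]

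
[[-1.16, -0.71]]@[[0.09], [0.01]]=[[-0.11]]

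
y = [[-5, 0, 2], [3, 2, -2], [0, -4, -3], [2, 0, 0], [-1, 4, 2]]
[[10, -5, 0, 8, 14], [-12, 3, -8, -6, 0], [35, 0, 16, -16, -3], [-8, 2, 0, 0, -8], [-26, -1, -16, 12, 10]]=y @ [[-4, 1, 0, 0, -4], [-5, 0, -4, 1, 3], [-5, 0, 0, 4, -3]]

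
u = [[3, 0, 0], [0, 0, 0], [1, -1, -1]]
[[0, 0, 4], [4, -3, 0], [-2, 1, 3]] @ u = [[4, -4, -4], [12, 0, 0], [-3, -3, -3]]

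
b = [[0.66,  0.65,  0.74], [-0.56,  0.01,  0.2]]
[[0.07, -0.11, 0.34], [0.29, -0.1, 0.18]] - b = [[-0.59,  -0.76,  -0.4], [0.85,  -0.11,  -0.02]]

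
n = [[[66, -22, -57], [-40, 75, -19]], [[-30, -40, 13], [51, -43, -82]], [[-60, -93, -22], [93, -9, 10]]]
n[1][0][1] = -40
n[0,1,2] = -19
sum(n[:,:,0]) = 80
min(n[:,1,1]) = -43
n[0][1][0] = -40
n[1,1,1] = -43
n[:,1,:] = [[-40, 75, -19], [51, -43, -82], [93, -9, 10]]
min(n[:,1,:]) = -82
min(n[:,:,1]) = -93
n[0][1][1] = 75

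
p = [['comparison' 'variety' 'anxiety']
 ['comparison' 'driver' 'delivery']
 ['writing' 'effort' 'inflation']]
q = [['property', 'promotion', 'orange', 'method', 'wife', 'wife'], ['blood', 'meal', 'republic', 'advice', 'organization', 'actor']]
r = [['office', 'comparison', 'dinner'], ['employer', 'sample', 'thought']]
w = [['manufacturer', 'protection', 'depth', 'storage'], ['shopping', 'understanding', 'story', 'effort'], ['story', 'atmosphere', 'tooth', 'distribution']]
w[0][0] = 'manufacturer'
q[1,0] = 'blood'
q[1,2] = 'republic'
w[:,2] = ['depth', 'story', 'tooth']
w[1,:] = ['shopping', 'understanding', 'story', 'effort']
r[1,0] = 'employer'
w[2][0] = 'story'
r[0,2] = 'dinner'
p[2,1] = 'effort'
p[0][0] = 'comparison'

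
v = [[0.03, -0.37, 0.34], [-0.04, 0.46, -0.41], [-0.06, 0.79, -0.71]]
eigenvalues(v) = [(-0.24+0j), (0.01+0.01j), (0.01-0.01j)]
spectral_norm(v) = 1.33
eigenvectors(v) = [[(0.4+0j), 0.00-0.29j, 0.29j], [-0.45+0.00j, 0.64-0.02j, 0.64+0.02j], [-0.80+0.00j, 0.71+0.00j, (0.71-0j)]]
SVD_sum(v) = [[0.03,-0.37,0.34], [-0.04,0.46,-0.41], [-0.06,0.79,-0.71]] + [[-0.00, 0.00, 0.00], [-0.0, 0.0, 0.00], [0.0, -0.00, -0.00]] + [[0.00, 0.00, 0.0], [-0.0, -0.0, -0.0], [0.00, 0.00, 0.0]]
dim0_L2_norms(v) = [0.08, 0.99, 0.89]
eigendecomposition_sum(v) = [[0.02-0.00j, (-0.36+0j), (0.33-0j)], [(-0.02+0j), 0.41-0.00j, -0.37+0.00j], [(-0.04+0j), (0.73-0j), -0.67+0.00j]] + [[0.01+0.00j, (-0-0.01j), 0.00+0.01j],[-0.01+0.01j, 0.03-0.01j, (-0.02+0.01j)],[(-0.01+0.01j), 0.03-0.01j, (-0.02+0.01j)]] + [[0.01-0.00j,  -0.00+0.01j,  -0.01j], [(-0.01-0.01j),  (0.03+0.01j),  -0.02-0.01j], [-0.01-0.01j,  (0.03+0.01j),  (-0.02-0.01j)]]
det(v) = -0.00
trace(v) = -0.22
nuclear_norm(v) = 1.34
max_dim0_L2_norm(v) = 0.99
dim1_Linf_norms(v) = [0.37, 0.46, 0.79]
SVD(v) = [[-0.38, -0.75, 0.54], [0.46, -0.66, -0.59], [0.80, 0.02, 0.6]] @ diag([1.329076060402819, 0.0062514620671734415, 0.004212467939943277]) @ [[-0.06, 0.74, -0.67], [0.35, -0.61, -0.71], [0.94, 0.28, 0.22]]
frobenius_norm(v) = 1.33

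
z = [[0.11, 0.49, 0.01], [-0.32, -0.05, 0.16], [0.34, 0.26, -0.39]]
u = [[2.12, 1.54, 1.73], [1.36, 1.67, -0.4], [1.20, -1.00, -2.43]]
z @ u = [[0.91, 0.98, -0.03], [-0.55, -0.74, -0.92], [0.61, 1.35, 1.43]]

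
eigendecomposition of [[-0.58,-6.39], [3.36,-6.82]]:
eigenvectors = [[0.81+0.00j, 0.81-0.00j],  [(0.4-0.43j), 0.40+0.43j]]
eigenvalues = [(-3.7+3.43j), (-3.7-3.43j)]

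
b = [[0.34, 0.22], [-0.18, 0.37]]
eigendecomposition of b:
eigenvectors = [[(0.74+0j), (0.74-0j)], [0.05+0.67j, (0.05-0.67j)]]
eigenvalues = [(0.36+0.2j), (0.36-0.2j)]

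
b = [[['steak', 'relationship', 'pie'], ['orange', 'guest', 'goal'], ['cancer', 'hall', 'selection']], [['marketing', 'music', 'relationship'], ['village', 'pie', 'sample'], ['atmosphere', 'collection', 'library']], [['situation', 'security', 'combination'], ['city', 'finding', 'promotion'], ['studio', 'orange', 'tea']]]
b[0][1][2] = 'goal'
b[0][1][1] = 'guest'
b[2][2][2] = 'tea'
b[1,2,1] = 'collection'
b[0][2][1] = 'hall'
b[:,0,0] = ['steak', 'marketing', 'situation']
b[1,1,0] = 'village'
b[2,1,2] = 'promotion'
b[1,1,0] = 'village'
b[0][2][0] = 'cancer'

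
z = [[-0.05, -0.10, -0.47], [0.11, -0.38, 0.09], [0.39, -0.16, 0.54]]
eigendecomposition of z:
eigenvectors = [[(-0.75+0j),-0.75-0.00j,-0.35+0.00j],[(-0.03+0.09j),-0.03-0.09j,(-0.94+0j)],[(0.44+0.48j),0.44-0.48j,(-0.02+0j)]]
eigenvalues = [(0.22+0.31j), (0.22-0.31j), (-0.34+0j)]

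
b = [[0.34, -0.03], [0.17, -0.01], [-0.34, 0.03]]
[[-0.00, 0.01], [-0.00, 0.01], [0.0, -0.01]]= b @[[-0.01,0.04], [-0.00,0.01]]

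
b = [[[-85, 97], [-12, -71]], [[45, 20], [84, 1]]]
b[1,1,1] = 1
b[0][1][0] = -12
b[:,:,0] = [[-85, -12], [45, 84]]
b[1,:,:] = [[45, 20], [84, 1]]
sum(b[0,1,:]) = -83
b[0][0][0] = -85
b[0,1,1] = -71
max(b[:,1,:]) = 84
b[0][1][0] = -12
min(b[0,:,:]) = -85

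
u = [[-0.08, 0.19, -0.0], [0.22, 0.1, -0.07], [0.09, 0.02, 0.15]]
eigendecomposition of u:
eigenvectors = [[(0.8+0j), -0.28-0.27j, -0.28+0.27j], [(-0.58+0j), -0.34-0.46j, (-0.34+0.46j)], [-0.16+0.00j, -0.72+0.00j, (-0.72-0j)]]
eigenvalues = [(-0.22+0j), (0.19+0.05j), (0.19-0.05j)]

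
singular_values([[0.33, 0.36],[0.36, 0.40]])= [0.73, 0.0]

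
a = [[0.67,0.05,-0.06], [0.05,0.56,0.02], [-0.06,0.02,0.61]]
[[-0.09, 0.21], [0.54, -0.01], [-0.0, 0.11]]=a @ [[-0.22, 0.33], [0.99, -0.05], [-0.06, 0.21]]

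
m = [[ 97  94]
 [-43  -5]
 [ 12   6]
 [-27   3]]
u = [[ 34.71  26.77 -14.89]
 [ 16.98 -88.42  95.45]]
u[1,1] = -88.42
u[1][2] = 95.45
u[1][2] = 95.45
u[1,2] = 95.45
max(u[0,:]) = 34.71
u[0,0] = 34.71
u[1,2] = 95.45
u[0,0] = 34.71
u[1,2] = 95.45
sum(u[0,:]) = 46.59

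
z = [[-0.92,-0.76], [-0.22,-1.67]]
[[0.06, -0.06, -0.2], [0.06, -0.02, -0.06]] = z@[[-0.04, 0.07, 0.21], [-0.03, 0.00, 0.01]]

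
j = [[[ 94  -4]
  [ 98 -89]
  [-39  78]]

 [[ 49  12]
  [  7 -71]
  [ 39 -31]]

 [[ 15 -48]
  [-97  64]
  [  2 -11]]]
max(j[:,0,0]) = 94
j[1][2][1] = -31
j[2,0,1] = -48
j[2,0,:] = [15, -48]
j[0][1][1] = -89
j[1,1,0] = 7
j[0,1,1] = -89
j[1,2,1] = -31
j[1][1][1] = -71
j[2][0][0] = 15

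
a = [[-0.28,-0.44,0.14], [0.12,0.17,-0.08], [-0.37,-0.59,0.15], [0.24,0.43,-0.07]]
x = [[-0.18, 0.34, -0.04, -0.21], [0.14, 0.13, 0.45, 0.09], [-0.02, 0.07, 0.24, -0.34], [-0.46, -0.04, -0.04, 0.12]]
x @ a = [[0.06, 0.07, -0.04], [-0.17, -0.27, 0.07], [-0.16, -0.27, 0.05], [0.17, 0.27, -0.08]]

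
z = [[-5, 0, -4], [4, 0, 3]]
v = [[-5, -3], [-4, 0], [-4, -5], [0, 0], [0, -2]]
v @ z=[[13, 0, 11], [20, 0, 16], [0, 0, 1], [0, 0, 0], [-8, 0, -6]]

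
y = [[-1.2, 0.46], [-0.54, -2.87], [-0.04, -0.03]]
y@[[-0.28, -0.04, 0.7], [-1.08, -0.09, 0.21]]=[[-0.16, 0.01, -0.74], [3.25, 0.28, -0.98], [0.04, 0.00, -0.03]]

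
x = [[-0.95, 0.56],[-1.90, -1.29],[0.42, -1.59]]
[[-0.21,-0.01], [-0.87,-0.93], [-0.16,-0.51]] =x @ [[0.33, 0.23], [0.19, 0.38]]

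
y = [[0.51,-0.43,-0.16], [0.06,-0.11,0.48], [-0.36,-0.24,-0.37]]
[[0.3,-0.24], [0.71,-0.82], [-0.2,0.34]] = y@[[0.04, -0.10], [-1.11, 0.99], [1.21, -1.46]]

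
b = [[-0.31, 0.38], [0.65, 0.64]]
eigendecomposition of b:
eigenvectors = [[-0.87,-0.31], [0.49,-0.95]]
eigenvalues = [-0.52, 0.85]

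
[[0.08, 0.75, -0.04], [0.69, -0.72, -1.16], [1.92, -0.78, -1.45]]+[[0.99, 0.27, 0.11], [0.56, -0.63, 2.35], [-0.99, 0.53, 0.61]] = [[1.07,1.02,0.07], [1.25,-1.35,1.19], [0.93,-0.25,-0.84]]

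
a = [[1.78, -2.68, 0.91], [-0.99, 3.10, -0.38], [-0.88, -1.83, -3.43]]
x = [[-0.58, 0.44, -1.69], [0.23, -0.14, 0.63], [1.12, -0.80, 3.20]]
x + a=[[1.2, -2.24, -0.78], [-0.76, 2.96, 0.25], [0.24, -2.63, -0.23]]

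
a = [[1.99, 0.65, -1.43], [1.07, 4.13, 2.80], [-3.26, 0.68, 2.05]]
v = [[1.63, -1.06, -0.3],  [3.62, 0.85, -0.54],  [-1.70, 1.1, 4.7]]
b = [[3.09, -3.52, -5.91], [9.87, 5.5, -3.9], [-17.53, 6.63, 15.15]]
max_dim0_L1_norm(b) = 30.49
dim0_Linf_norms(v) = [3.62, 1.1, 4.7]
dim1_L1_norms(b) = [12.52, 19.27, 39.31]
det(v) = 22.91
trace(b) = 23.74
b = v @ a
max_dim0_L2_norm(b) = 20.35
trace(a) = 8.17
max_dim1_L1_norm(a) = 8.0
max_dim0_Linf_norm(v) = 4.7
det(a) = -14.59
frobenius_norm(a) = 6.91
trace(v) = 7.18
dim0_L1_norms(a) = [6.32, 5.46, 6.28]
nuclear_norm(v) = 10.17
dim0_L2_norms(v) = [4.32, 1.75, 4.74]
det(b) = -333.48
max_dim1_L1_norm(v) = 7.5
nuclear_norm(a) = 10.31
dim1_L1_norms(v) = [2.99, 5.01, 7.5]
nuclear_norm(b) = 36.75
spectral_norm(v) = 5.64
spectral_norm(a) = 5.33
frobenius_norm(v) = 6.65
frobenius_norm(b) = 27.94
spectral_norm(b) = 26.45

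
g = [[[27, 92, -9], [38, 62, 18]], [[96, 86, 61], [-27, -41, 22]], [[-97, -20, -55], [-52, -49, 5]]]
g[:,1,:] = [[38, 62, 18], [-27, -41, 22], [-52, -49, 5]]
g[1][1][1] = -41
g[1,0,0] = 96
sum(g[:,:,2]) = 42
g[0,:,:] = [[27, 92, -9], [38, 62, 18]]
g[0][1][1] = 62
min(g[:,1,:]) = -52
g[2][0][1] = -20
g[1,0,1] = 86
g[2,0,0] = -97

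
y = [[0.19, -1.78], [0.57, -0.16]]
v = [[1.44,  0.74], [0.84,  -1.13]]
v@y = [[0.70, -2.68], [-0.48, -1.31]]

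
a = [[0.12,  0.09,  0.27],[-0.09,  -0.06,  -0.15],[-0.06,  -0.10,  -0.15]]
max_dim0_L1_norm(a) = 0.57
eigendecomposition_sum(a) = [[0.12,0.18,0.23], [-0.05,-0.07,-0.09], [-0.09,-0.14,-0.17]] + [[0.05, -0.02, 0.07], [-0.04, 0.02, -0.06], [0.0, -0.00, 0.01]] + [[-0.05, -0.07, -0.03],  [-0.0, -0.01, -0.00],  [0.03, 0.04, 0.02]]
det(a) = 0.00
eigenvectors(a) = [[-0.76, 0.79, -0.85], [0.30, -0.61, -0.08], [0.58, 0.06, 0.52]]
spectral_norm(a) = 0.40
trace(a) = -0.09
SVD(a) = [[-0.76, 0.41, 0.5], [0.46, -0.20, 0.87], [0.46, 0.89, -0.03]] @ diag([0.4043369821385835, 0.042938626848641186, 0.01918017725194233]) @ [[-0.4, -0.35, -0.85], [0.35, -0.91, 0.22], [-0.85, -0.21, 0.48]]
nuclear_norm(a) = 0.47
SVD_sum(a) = [[0.12, 0.11, 0.26], [-0.07, -0.06, -0.16], [-0.07, -0.07, -0.16]] + [[0.01, -0.02, 0.0], [-0.0, 0.01, -0.00], [0.01, -0.03, 0.01]] + [[-0.01, -0.0, 0.0], [-0.01, -0.0, 0.01], [0.00, 0.00, -0.0]]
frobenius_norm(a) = 0.41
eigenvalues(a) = [-0.12, 0.07, -0.04]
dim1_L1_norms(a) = [0.48, 0.3, 0.31]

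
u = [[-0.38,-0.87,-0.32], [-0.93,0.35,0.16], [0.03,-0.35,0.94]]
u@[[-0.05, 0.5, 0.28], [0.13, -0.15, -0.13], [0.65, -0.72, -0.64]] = [[-0.30, 0.17, 0.21], [0.2, -0.63, -0.41], [0.56, -0.61, -0.55]]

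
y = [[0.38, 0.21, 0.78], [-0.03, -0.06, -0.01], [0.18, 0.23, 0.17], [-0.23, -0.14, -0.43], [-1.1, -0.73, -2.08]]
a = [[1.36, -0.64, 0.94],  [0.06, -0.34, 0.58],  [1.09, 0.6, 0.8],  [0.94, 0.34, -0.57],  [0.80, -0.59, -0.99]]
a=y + [[0.98, -0.85, 0.16], [0.09, -0.28, 0.59], [0.91, 0.37, 0.63], [1.17, 0.48, -0.14], [1.9, 0.14, 1.09]]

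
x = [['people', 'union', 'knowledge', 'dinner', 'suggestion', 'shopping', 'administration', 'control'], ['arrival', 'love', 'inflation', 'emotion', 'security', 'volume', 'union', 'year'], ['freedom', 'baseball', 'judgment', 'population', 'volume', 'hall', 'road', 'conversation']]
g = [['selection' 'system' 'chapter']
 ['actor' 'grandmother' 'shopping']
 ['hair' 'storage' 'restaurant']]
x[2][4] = 'volume'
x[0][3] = 'dinner'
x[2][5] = 'hall'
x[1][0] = 'arrival'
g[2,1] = 'storage'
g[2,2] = 'restaurant'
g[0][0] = 'selection'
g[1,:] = ['actor', 'grandmother', 'shopping']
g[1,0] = 'actor'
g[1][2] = 'shopping'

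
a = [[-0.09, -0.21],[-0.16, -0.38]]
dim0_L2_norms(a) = [0.18, 0.43]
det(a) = 0.00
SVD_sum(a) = [[-0.09, -0.21], [-0.16, -0.38]] + [[-0.0, 0.0], [0.0, -0.0]]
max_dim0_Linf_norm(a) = 0.38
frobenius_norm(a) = 0.47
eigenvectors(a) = [[0.92, 0.48], [-0.39, 0.87]]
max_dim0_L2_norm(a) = 0.43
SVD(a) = [[-0.48, -0.87], [-0.87, 0.48]] @ diag([0.4713792314327927, 0.0012728604910662944]) @ [[0.39, 0.92], [0.92, -0.39]]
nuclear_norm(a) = 0.47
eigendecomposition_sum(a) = [[-0.00, 0.00],[0.00, -0.00]] + [[-0.09,  -0.21], [-0.16,  -0.38]]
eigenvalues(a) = [-0.0, -0.47]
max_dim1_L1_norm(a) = 0.54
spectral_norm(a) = 0.47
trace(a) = -0.47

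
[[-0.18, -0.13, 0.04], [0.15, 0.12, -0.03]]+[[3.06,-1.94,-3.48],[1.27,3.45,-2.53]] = [[2.88, -2.07, -3.44], [1.42, 3.57, -2.56]]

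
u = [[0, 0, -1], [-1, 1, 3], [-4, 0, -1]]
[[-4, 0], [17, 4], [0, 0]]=u @[[-1, 0], [4, 4], [4, 0]]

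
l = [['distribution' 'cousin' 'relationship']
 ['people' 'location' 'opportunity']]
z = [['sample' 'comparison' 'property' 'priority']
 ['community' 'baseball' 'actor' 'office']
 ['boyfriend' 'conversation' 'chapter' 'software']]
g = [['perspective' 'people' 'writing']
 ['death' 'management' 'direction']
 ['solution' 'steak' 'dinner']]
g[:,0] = ['perspective', 'death', 'solution']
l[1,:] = ['people', 'location', 'opportunity']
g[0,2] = 'writing'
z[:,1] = ['comparison', 'baseball', 'conversation']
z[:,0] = ['sample', 'community', 'boyfriend']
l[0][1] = 'cousin'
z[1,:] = ['community', 'baseball', 'actor', 'office']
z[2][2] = 'chapter'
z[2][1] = 'conversation'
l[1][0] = 'people'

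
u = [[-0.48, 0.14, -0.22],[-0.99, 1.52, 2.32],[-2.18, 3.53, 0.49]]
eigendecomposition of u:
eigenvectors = [[-0.01, 0.84, 0.16], [0.69, 0.54, -0.51], [0.72, -0.08, 0.85]]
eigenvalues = [3.94, -0.37, -2.04]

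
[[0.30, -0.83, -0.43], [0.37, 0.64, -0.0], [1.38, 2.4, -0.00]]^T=[[0.3, 0.37, 1.38], [-0.83, 0.64, 2.4], [-0.43, -0.00, -0.0]]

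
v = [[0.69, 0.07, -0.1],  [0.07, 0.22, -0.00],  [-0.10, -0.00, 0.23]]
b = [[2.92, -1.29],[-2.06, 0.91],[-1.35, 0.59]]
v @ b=[[2.01, -0.89], [-0.25, 0.11], [-0.60, 0.26]]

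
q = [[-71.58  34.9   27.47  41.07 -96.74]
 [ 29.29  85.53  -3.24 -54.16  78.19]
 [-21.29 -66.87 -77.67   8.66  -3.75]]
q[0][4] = -96.74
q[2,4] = -3.75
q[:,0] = [-71.58, 29.29, -21.29]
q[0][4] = -96.74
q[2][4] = -3.75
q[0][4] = -96.74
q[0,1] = 34.9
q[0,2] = 27.47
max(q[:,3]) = 41.07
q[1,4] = 78.19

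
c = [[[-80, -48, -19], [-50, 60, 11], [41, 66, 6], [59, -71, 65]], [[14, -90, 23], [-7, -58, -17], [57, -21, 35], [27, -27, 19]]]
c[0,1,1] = 60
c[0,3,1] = -71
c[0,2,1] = 66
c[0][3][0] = 59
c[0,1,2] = 11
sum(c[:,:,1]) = -189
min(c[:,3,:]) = -71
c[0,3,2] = 65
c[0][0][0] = -80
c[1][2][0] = 57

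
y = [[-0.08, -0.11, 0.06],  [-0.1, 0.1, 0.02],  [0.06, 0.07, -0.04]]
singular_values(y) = [0.18, 0.14, 0.0]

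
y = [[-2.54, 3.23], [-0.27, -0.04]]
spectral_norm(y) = 4.11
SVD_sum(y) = [[-2.55,3.23], [-0.08,0.11]] + [[0.01,0.00], [-0.19,-0.15]]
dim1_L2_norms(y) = [4.11, 0.27]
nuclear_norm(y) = 4.35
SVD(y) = [[-1.0, -0.03], [-0.03, 1.00]] @ diag([4.111314820918685, 0.23683421056586076]) @ [[0.62, -0.78],[-0.78, -0.62]]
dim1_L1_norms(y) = [5.77, 0.31]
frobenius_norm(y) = 4.12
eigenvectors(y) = [[-0.99, -0.84],  [-0.13, -0.54]]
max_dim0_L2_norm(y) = 3.23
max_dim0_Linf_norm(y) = 3.23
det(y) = 0.97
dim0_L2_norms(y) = [2.55, 3.23]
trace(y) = -2.58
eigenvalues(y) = [-2.12, -0.46]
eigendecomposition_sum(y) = [[-2.66, 4.12], [-0.34, 0.53]] + [[0.12, -0.89],[0.07, -0.57]]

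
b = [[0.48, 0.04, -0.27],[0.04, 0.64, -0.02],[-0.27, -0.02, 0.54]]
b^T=[[0.48, 0.04, -0.27],[0.04, 0.64, -0.02],[-0.27, -0.02, 0.54]]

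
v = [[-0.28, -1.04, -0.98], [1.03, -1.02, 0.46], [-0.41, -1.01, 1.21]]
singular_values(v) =[1.92, 1.47, 1.11]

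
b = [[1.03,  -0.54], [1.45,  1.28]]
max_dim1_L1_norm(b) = 2.73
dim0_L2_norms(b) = [1.78, 1.39]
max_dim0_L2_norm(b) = 1.78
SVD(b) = [[-0.29, -0.96], [-0.96, 0.29]] @ diag([1.9963415485936948, 1.0526254896013727]) @ [[-0.85, -0.53],[-0.53, 0.85]]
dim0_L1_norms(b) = [2.48, 1.82]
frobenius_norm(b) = 2.26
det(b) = 2.10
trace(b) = 2.31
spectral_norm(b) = 2.00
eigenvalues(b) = [(1.15+0.88j), (1.15-0.88j)]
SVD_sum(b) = [[0.49, 0.31], [1.61, 1.02]] + [[0.54,-0.85], [-0.16,0.26]]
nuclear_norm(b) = 3.05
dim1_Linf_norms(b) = [1.03, 1.45]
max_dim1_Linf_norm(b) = 1.45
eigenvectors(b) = [[(0.07-0.52j), (0.07+0.52j)], [(-0.85+0j), (-0.85-0j)]]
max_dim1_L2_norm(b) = 1.93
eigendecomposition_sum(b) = [[(0.51+0.52j), (-0.27+0.36j)], [(0.72-0.96j), (0.64+0.36j)]] + [[0.51-0.52j, -0.27-0.36j], [0.72+0.96j, (0.64-0.36j)]]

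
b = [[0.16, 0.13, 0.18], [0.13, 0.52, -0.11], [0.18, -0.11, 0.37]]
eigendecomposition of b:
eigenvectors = [[-0.81, 0.57, -0.13], [0.31, 0.24, -0.92], [0.49, 0.79, 0.37]]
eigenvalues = [0.0, 0.47, 0.58]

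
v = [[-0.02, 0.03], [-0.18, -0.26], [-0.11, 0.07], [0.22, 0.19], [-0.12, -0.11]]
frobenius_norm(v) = 0.48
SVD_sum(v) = [[0.01, 0.01],[-0.21, -0.23],[-0.02, -0.02],[0.2, 0.21],[-0.11, -0.12]] + [[-0.03, 0.02],[0.03, -0.03],[-0.09, 0.09],[0.02, -0.02],[-0.01, 0.01]]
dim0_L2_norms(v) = [0.33, 0.35]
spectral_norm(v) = 0.46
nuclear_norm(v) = 0.60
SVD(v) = [[0.02, 0.24],  [-0.69, -0.31],  [-0.05, 0.89],  [0.63, -0.22],  [-0.36, 0.09]] @ diag([0.45651719171340943, 0.14454083737858373]) @ [[0.68, 0.73], [-0.73, 0.68]]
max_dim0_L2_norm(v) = 0.35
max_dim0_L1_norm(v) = 0.66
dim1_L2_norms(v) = [0.04, 0.32, 0.13, 0.29, 0.16]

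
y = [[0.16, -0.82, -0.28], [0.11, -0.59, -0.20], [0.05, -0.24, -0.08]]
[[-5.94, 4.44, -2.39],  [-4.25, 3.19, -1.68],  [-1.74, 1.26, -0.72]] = y @ [[-3.09,-3.17,-7.64], [5.45,-1.66,1.0], [3.47,-12.81,1.24]]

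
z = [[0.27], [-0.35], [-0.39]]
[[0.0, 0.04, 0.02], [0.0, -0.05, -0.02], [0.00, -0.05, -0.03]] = z @ [[-0.0, 0.13, 0.07]]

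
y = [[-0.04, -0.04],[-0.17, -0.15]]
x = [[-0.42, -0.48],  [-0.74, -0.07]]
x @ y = [[0.10,  0.09], [0.04,  0.04]]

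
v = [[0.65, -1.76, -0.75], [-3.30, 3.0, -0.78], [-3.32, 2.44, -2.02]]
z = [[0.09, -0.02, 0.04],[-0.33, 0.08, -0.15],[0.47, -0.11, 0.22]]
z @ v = [[-0.01,-0.12,-0.13], [0.02,0.45,0.49], [-0.06,-0.62,-0.71]]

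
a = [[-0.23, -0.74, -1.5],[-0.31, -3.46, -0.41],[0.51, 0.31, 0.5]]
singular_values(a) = [3.67, 1.44, 0.4]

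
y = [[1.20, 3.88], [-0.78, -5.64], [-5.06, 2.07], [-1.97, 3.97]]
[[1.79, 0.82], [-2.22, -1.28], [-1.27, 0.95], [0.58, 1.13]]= y @ [[0.39, -0.09], [0.34, 0.24]]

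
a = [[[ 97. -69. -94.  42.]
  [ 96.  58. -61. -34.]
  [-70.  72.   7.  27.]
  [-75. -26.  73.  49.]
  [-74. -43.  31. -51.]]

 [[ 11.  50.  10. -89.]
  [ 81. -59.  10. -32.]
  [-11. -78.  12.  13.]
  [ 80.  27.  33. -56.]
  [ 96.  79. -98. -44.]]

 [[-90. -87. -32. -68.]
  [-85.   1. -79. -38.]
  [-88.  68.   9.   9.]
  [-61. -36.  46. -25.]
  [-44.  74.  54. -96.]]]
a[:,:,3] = [[42.0, -34.0, 27.0, 49.0, -51.0], [-89.0, -32.0, 13.0, -56.0, -44.0], [-68.0, -38.0, 9.0, -25.0, -96.0]]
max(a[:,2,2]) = 12.0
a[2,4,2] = 54.0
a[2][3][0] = -61.0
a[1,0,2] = 10.0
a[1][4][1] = 79.0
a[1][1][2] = 10.0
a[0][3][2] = 73.0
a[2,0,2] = -32.0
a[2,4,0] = -44.0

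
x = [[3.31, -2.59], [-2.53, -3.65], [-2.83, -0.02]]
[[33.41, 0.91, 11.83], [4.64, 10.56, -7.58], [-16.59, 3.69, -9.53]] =x@ [[5.9, -1.29, 3.37], [-5.36, -2.0, -0.26]]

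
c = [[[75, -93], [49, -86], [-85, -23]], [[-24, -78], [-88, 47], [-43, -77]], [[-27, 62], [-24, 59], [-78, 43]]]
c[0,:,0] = [75, 49, -85]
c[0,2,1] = -23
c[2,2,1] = 43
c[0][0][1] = -93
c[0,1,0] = 49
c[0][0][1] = -93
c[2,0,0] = -27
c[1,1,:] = [-88, 47]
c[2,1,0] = -24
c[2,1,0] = -24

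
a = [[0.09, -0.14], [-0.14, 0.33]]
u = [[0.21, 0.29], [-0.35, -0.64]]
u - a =[[0.12, 0.43], [-0.21, -0.97]]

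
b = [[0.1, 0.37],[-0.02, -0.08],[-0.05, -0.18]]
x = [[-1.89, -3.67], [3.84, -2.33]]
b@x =[[1.23, -1.23], [-0.27, 0.26], [-0.60, 0.6]]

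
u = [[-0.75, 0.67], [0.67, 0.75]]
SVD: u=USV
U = [[-0.75, 0.67], [0.67, 0.75]]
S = [1.01, 1.01]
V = [[1.00, 0.0], [0.0, 1.00]]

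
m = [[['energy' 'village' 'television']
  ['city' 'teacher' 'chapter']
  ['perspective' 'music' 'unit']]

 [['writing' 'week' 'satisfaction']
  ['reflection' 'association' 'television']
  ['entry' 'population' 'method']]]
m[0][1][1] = 'teacher'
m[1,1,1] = 'association'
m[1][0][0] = 'writing'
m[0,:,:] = [['energy', 'village', 'television'], ['city', 'teacher', 'chapter'], ['perspective', 'music', 'unit']]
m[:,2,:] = [['perspective', 'music', 'unit'], ['entry', 'population', 'method']]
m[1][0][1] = 'week'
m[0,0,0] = 'energy'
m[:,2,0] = ['perspective', 'entry']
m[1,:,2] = ['satisfaction', 'television', 'method']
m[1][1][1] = 'association'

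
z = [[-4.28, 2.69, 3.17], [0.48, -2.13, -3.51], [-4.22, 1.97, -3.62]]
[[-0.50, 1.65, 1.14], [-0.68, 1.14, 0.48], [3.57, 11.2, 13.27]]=z@[[0.64, -0.28, 0.26],[1.75, 2.09, 3.36],[-0.78, -1.63, -2.14]]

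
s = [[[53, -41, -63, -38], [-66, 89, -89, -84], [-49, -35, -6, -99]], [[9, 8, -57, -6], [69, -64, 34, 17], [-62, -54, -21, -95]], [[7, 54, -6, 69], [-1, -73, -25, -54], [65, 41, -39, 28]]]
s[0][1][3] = -84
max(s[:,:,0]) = 69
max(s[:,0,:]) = 69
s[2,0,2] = -6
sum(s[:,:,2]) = -272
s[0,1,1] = 89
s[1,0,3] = -6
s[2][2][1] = 41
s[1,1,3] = 17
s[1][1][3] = 17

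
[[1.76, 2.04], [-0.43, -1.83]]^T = [[1.76, -0.43], [2.04, -1.83]]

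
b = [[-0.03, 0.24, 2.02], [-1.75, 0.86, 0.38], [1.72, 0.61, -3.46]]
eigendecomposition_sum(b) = [[-0.71+0.00j, -0.16+0.00j, (1.62-0j)], [(-0.35+0j), (-0.08+0j), 0.80-0.00j], [1.56-0.00j, (0.35-0j), (-3.59+0j)]] + [[(0.34+0.38j), (0.2-0.24j), 0.20+0.12j], [(-0.7+0.67j), 0.47+0.37j, (-0.21+0.38j)], [0.08+0.23j, (0.13-0.07j), 0.07+0.09j]] + [[(0.34-0.38j), (0.2+0.24j), (0.2-0.12j)], [-0.70-0.67j, (0.47-0.37j), -0.21-0.38j], [(0.08-0.23j), 0.13+0.07j, 0.07-0.09j]]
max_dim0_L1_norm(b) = 5.86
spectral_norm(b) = 4.42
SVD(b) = [[-0.41, 0.36, 0.84], [-0.24, -0.93, 0.28], [0.88, -0.09, 0.47]] @ diag([4.4219116923668755, 1.7856620009238244, 0.803497481866506]) @ [[0.44, 0.05, -0.9], [0.82, -0.43, 0.38], [0.37, 0.90, 0.23]]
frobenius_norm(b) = 4.84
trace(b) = -2.63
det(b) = -6.34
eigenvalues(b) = [(-4.37+0j), (0.87+0.83j), (0.87-0.83j)]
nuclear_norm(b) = 7.01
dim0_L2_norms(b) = [2.45, 1.08, 4.02]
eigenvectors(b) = [[(0.4+0j), 0.01-0.45j, (0.01+0.45j)], [0.20+0.00j, 0.86+0.00j, 0.86-0.00j], [(-0.89+0j), (0.09-0.2j), 0.09+0.20j]]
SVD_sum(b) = [[-0.8, -0.09, 1.62], [-0.47, -0.06, 0.96], [1.71, 0.2, -3.49]] + [[0.52, -0.27, 0.24], [-1.36, 0.72, -0.63], [-0.13, 0.07, -0.06]] + [[0.25, 0.61, 0.16], [0.08, 0.20, 0.05], [0.14, 0.34, 0.09]]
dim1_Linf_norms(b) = [2.02, 1.75, 3.46]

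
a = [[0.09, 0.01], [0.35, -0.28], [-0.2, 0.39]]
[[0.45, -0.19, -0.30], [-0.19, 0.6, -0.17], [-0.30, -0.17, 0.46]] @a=[[0.03, -0.06],[0.23, -0.24],[-0.18, 0.22]]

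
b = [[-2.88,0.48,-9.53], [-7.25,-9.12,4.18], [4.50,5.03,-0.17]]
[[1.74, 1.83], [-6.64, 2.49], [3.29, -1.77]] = b @ [[0.23, -0.23], [0.44, -0.15], [-0.23, -0.13]]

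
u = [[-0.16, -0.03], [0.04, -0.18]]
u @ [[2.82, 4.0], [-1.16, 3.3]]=[[-0.42, -0.74], [0.32, -0.43]]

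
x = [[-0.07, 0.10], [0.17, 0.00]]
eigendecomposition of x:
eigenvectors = [[-0.71, -0.51],[0.71, -0.86]]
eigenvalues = [-0.17, 0.1]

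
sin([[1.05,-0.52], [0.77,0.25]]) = [[1.01, -0.43], [0.64, 0.35]]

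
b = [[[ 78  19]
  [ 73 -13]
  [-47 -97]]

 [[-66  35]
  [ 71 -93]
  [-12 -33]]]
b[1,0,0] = -66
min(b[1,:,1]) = -93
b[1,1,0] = 71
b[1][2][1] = -33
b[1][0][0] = -66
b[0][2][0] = -47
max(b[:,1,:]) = 73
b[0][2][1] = -97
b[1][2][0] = -12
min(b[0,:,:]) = -97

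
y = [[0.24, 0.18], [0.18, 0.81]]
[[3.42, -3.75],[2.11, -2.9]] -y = [[3.18, -3.93], [1.93, -3.71]]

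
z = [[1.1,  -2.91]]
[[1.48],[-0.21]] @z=[[1.63, -4.31], [-0.23, 0.61]]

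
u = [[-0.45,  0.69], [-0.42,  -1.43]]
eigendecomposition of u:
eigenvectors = [[0.79+0.00j, (0.79-0j)], [-0.56+0.25j, -0.56-0.25j]]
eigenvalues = [(-0.94+0.22j), (-0.94-0.22j)]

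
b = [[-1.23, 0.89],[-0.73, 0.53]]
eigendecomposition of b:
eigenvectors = [[-0.86, -0.59], [-0.51, -0.81]]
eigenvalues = [-0.7, 0.0]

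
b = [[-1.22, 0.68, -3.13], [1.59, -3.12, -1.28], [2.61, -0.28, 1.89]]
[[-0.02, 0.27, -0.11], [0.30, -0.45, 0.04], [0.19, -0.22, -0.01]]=b @[[0.10, -0.04, -0.04], [-0.03, 0.14, -0.05], [-0.04, -0.04, 0.04]]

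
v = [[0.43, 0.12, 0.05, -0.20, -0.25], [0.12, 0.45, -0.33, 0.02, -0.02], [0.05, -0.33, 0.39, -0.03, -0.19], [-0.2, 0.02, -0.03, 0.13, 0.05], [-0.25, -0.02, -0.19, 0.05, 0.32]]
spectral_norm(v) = 0.80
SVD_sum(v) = [[0.07, -0.12, 0.16, -0.04, -0.10], [-0.12, 0.21, -0.27, 0.07, 0.17], [0.16, -0.27, 0.35, -0.09, -0.22], [-0.04, 0.07, -0.09, 0.02, 0.06], [-0.1, 0.17, -0.22, 0.06, 0.14]] + [[0.34, 0.27, -0.09, -0.12, -0.19], [0.27, 0.21, -0.07, -0.09, -0.15], [-0.09, -0.07, 0.03, 0.03, 0.05], [-0.12, -0.09, 0.03, 0.04, 0.07], [-0.19, -0.15, 0.05, 0.07, 0.11]] + [[0.02,-0.02,-0.01,-0.04,0.04], [-0.02,0.03,0.01,0.04,-0.04], [-0.01,0.01,0.01,0.03,-0.03], [-0.04,0.04,0.03,0.07,-0.07], [0.04,-0.04,-0.03,-0.07,0.07]] + [[0.0, 0.0, 0.0, 0.00, 0.0],[0.0, 0.00, 0.0, 0.0, 0.00],[0.0, 0.00, 0.00, 0.00, 0.0],[0.0, 0.00, 0.00, 0.00, 0.0],[0.0, 0.00, 0.0, 0.0, 0.0]] + [[-0.0, 0.00, 0.0, -0.00, -0.00], [0.0, -0.0, -0.0, 0.00, 0.00], [0.00, -0.00, -0.00, 0.00, 0.0], [-0.00, 0.00, 0.00, -0.00, -0.00], [-0.00, 0.0, 0.0, -0.00, -0.00]]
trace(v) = 1.72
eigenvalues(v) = [0.8, 0.72, 0.2, -0.01, 0.01]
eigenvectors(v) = [[0.30, 0.68, -0.35, 0.56, 0.09], [-0.52, 0.54, 0.35, -0.24, 0.51], [0.66, -0.19, 0.21, -0.1, 0.68], [-0.17, -0.24, 0.6, 0.75, 0.02], [-0.42, -0.39, -0.59, 0.24, 0.52]]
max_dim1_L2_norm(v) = 0.57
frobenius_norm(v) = 1.09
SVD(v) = [[-0.30, -0.68, -0.35, -0.09, 0.56], [0.52, -0.54, 0.35, -0.51, -0.24], [-0.66, 0.19, 0.21, -0.68, -0.10], [0.17, 0.24, 0.6, -0.02, 0.75], [0.42, 0.39, -0.59, -0.52, 0.24]] @ diag([0.7957528634445317, 0.7229653276597112, 0.20002855893531252, 0.007195704605491418, 0.005942454645046385]) @ [[-0.30, 0.52, -0.66, 0.17, 0.42], [-0.68, -0.54, 0.19, 0.24, 0.39], [-0.35, 0.35, 0.21, 0.60, -0.59], [-0.09, -0.51, -0.68, -0.02, -0.52], [-0.56, 0.24, 0.10, -0.75, -0.24]]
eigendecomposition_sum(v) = [[0.07,-0.12,0.16,-0.04,-0.10], [-0.12,0.21,-0.27,0.07,0.17], [0.16,-0.27,0.35,-0.09,-0.22], [-0.04,0.07,-0.09,0.02,0.06], [-0.1,0.17,-0.22,0.06,0.14]] + [[0.34, 0.27, -0.09, -0.12, -0.19], [0.27, 0.21, -0.07, -0.09, -0.15], [-0.09, -0.07, 0.03, 0.03, 0.05], [-0.12, -0.09, 0.03, 0.04, 0.07], [-0.19, -0.15, 0.05, 0.07, 0.11]] + [[0.02, -0.02, -0.01, -0.04, 0.04], [-0.02, 0.03, 0.01, 0.04, -0.04], [-0.01, 0.01, 0.01, 0.03, -0.03], [-0.04, 0.04, 0.03, 0.07, -0.07], [0.04, -0.04, -0.03, -0.07, 0.07]] + [[-0.00,  0.00,  0.00,  -0.0,  -0.0], [0.00,  -0.0,  -0.0,  0.00,  0.00], [0.0,  -0.0,  -0.00,  0.00,  0.00], [-0.00,  0.0,  0.0,  -0.0,  -0.0], [-0.0,  0.00,  0.0,  -0.00,  -0.00]] + [[0.00,0.00,0.0,0.00,0.00], [0.0,0.00,0.0,0.00,0.0], [0.00,0.00,0.00,0.00,0.00], [0.0,0.00,0.0,0.0,0.00], [0.0,0.00,0.0,0.00,0.00]]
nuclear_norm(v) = 1.73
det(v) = -0.00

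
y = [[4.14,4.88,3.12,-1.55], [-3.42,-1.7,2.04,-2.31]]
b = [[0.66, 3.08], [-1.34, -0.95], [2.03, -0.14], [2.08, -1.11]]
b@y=[[-7.8, -2.02, 8.34, -8.14], [-2.3, -4.92, -6.12, 4.27], [8.88, 10.14, 6.05, -2.82], [12.41, 12.04, 4.23, -0.66]]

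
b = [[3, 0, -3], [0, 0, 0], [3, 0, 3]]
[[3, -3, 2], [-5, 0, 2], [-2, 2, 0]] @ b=[[15, 0, -3], [-9, 0, 21], [-6, 0, 6]]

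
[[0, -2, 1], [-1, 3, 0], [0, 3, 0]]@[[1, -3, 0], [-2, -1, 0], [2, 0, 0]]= [[6, 2, 0], [-7, 0, 0], [-6, -3, 0]]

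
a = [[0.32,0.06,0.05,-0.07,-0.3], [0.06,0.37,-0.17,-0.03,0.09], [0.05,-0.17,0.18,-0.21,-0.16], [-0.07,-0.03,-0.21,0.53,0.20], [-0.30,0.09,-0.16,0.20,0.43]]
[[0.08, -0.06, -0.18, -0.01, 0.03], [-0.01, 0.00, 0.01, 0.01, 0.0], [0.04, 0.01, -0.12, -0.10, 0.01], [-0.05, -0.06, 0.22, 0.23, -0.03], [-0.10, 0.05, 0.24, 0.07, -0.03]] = a @ [[0.06, -0.06, -0.34, -0.07, 0.08], [0.06, -0.08, -0.05, 0.10, 0.01], [0.13, -0.10, -0.24, -0.00, 0.03], [0.04, -0.22, 0.21, 0.48, -0.03], [-0.18, 0.16, 0.14, -0.12, -0.0]]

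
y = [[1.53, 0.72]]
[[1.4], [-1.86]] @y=[[2.14, 1.01], [-2.85, -1.34]]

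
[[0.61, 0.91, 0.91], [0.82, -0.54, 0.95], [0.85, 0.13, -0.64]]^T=[[0.61, 0.82, 0.85],[0.91, -0.54, 0.13],[0.91, 0.95, -0.64]]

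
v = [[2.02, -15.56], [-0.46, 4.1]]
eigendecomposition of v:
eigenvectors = [[-0.99, 0.97], [-0.12, -0.24]]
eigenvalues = [0.19, 5.93]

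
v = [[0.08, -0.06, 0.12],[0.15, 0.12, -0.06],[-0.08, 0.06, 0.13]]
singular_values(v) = [0.22, 0.16, 0.13]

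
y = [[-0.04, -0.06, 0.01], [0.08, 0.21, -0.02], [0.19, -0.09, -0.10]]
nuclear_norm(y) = 0.47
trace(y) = 0.07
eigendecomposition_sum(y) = [[-0.02, -0.00, 0.01],[0.02, 0.00, -0.01],[0.24, 0.01, -0.10]] + [[-0.01, -0.00, -0.00], [0.0, 0.00, 0.0], [-0.02, -0.00, -0.00]] + [[-0.02,-0.06,0.0], [0.06,0.21,-0.01], [-0.03,-0.1,0.01]]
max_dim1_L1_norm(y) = 0.38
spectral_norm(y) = 0.24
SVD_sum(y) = [[-0.00, -0.06, -0.00], [0.01, 0.21, 0.01], [-0.01, -0.08, -0.00]] + [[-0.03,0.0,0.02],[0.07,-0.0,-0.03],[0.2,-0.01,-0.09]] + [[-0.00, 0.00, -0.0], [-0.00, 0.0, -0.00], [-0.0, 0.00, -0.0]]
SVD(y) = [[0.26,-0.16,-0.95], [-0.9,0.31,-0.3], [0.35,0.94,-0.07]] @ diag([0.23706077800660127, 0.23278844039217395, 0.0034248431619925616]) @ [[-0.07,-1.00,-0.06],[0.90,-0.04,-0.44],[0.43,-0.08,0.90]]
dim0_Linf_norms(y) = [0.19, 0.21, 0.1]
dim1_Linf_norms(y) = [0.06, 0.21, 0.19]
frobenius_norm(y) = 0.33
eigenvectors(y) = [[0.07, -0.41, 0.24], [-0.08, 0.07, -0.88], [-0.99, -0.91, 0.42]]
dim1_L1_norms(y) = [0.11, 0.31, 0.38]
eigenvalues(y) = [-0.12, -0.01, 0.2]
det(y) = 0.00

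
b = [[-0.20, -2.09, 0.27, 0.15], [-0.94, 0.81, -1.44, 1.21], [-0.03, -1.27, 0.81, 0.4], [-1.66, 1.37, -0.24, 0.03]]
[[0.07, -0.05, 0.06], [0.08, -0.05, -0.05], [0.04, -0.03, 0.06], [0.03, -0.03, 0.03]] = b @[[-0.04, 0.03, -0.04], [-0.03, 0.02, -0.02], [-0.02, 0.01, 0.04], [0.03, -0.02, -0.01]]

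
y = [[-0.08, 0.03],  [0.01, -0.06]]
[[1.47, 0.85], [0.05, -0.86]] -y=[[1.55,0.82], [0.04,-0.8]]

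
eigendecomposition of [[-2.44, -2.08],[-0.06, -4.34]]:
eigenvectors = [[1.0, 0.73], [-0.03, 0.69]]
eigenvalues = [-2.38, -4.4]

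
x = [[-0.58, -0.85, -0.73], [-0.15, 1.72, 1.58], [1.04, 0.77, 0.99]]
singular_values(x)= [2.93, 1.05, 0.13]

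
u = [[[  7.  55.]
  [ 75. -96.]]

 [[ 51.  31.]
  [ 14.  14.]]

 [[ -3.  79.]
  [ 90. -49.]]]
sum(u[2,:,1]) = 30.0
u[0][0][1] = 55.0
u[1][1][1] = 14.0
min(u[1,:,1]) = 14.0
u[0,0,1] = 55.0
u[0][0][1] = 55.0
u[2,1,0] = 90.0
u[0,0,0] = 7.0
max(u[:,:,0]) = 90.0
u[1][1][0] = 14.0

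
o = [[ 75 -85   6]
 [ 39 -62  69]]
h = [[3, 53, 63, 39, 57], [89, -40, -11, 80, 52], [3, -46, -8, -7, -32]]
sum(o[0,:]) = -4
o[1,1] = -62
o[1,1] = -62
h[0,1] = 53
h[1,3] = 80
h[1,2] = -11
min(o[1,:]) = -62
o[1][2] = 69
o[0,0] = 75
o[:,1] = [-85, -62]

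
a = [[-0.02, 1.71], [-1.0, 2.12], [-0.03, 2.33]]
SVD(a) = [[0.46, -0.37], [0.62, 0.78], [0.63, -0.50]] @ diag([3.6402209805377286, 0.7729755577331909]) @ [[-0.18, 0.98],[-0.98, -0.18]]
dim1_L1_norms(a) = [1.73, 3.12, 2.36]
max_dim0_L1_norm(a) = 6.16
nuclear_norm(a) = 4.41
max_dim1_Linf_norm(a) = 2.33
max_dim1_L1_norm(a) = 3.12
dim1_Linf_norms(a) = [1.71, 2.12, 2.33]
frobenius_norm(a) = 3.72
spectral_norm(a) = 3.64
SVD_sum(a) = [[-0.30, 1.66], [-0.40, 2.23], [-0.41, 2.26]] + [[0.28,0.05], [-0.6,-0.11], [0.38,0.07]]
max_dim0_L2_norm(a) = 3.58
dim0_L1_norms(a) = [1.05, 6.16]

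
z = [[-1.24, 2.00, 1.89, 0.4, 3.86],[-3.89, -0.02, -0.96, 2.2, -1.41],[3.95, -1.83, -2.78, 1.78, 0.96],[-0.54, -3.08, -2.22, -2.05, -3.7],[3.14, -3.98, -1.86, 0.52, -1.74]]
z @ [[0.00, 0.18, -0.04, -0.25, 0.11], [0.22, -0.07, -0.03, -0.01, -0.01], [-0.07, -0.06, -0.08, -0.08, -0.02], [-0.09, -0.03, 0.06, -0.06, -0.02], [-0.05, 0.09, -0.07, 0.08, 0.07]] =[[0.08, -0.14, -0.41, 0.42, 0.07],  [-0.06, -0.83, 0.46, 0.80, -0.55],  [-0.42, 1.04, 0.16, -0.78, 0.54],  [-0.15, -0.02, 0.43, 0.17, -0.2],  [-0.71, 0.78, 0.3, -0.77, 0.29]]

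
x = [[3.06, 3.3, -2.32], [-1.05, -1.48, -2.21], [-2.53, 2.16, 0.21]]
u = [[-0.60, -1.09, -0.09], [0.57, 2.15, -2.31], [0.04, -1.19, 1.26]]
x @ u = [[-0.05, 6.52, -10.82], [-0.30, 0.59, 0.73], [2.76, 7.15, -4.50]]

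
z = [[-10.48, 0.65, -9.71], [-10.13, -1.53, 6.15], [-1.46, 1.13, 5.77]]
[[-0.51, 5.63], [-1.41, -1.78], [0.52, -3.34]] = z @ [[0.07,-0.08], [0.50,-0.4], [0.01,-0.52]]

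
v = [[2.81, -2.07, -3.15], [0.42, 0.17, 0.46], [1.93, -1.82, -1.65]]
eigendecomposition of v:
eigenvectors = [[-0.73+0.00j, -0.73-0.00j, (-0.7+0j)], [0.00+0.34j, 0.00-0.34j, (-0.71+0j)], [(-0.57+0.16j), -0.57-0.16j, -0.02+0.00j]]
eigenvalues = [(0.37+1.67j), (0.37-1.67j), (0.6+0j)]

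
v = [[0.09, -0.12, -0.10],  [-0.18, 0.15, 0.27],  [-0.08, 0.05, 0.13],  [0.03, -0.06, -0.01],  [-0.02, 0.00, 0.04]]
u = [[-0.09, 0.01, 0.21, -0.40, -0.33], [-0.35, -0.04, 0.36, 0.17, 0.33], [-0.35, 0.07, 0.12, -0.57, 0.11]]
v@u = [[0.07, -0.00, -0.04, 0.0, -0.08],  [-0.13, 0.01, 0.05, -0.06, 0.14],  [-0.06, 0.01, 0.02, -0.03, 0.06],  [0.02, 0.0, -0.02, -0.02, -0.03],  [-0.01, 0.0, 0.00, -0.01, 0.01]]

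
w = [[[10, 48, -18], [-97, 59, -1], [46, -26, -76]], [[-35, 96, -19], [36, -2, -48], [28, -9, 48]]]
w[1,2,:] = [28, -9, 48]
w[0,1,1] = 59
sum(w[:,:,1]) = 166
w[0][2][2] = -76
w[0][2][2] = -76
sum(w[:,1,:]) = -53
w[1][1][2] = -48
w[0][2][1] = -26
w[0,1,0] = -97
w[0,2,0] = 46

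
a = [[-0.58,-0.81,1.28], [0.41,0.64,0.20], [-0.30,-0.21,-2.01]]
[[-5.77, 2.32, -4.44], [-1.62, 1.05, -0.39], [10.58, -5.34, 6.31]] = a @ [[-0.54, 1.55, 0.34], [-0.58, -0.12, 0.17], [-5.12, 2.44, -3.21]]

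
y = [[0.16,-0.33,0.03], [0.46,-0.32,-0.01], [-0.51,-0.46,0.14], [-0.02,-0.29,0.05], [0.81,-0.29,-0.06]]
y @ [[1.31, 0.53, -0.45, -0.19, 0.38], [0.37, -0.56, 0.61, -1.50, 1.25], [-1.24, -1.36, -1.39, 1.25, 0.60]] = [[0.05, 0.23, -0.32, 0.50, -0.33], [0.50, 0.44, -0.39, 0.38, -0.23], [-1.01, -0.2, -0.25, 0.96, -0.68], [-0.20, 0.08, -0.24, 0.50, -0.34], [1.03, 0.67, -0.46, 0.21, -0.09]]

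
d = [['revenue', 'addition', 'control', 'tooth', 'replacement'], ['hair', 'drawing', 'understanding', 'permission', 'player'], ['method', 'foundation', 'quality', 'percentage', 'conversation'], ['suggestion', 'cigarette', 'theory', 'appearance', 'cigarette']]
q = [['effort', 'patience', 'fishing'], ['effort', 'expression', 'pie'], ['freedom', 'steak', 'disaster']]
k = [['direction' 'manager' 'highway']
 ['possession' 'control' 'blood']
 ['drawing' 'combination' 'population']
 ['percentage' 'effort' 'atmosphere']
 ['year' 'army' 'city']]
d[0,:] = ['revenue', 'addition', 'control', 'tooth', 'replacement']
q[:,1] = ['patience', 'expression', 'steak']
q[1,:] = ['effort', 'expression', 'pie']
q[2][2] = 'disaster'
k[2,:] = ['drawing', 'combination', 'population']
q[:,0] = ['effort', 'effort', 'freedom']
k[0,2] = 'highway'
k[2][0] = 'drawing'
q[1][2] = 'pie'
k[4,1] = 'army'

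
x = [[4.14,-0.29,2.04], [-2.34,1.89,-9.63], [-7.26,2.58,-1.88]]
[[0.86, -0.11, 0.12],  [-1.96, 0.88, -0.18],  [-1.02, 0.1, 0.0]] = x@[[0.12, 0.02, 0.02], [0.08, 0.03, 0.08], [0.19, -0.09, 0.03]]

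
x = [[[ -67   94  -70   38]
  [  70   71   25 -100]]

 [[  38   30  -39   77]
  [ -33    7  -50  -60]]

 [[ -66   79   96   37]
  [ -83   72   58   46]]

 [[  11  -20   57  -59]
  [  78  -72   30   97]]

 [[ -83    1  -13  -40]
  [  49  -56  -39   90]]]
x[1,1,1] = 7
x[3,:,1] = [-20, -72]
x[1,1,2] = -50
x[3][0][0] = 11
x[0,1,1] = 71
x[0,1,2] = 25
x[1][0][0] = 38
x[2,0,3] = 37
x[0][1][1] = 71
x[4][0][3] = -40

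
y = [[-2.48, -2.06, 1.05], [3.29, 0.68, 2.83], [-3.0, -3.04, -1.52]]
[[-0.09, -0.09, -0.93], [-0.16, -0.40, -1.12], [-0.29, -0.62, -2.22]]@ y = [[2.72,  2.95,  1.06], [2.44,  3.46,  0.4], [5.34,  6.92,  1.32]]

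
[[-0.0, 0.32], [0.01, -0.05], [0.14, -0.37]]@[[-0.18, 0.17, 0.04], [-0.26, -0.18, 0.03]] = [[-0.08, -0.06, 0.01], [0.01, 0.01, -0.0], [0.07, 0.09, -0.01]]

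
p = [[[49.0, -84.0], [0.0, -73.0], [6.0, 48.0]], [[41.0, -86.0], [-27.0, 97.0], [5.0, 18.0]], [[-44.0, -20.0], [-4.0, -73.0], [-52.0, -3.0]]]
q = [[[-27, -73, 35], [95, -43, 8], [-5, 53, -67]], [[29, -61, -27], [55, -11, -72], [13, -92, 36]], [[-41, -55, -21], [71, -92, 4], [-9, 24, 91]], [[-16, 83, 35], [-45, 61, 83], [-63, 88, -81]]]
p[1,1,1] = 97.0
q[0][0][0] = -27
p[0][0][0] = 49.0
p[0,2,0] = 6.0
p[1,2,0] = 5.0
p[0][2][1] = 48.0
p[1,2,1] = 18.0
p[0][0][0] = 49.0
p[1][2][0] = 5.0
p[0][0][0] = 49.0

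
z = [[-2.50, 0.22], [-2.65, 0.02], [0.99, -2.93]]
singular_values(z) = [3.99, 2.64]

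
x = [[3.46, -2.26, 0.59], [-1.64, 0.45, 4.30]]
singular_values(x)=[4.9, 3.85]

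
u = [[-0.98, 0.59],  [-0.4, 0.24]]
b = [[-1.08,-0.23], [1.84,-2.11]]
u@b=[[2.14,-1.02], [0.87,-0.41]]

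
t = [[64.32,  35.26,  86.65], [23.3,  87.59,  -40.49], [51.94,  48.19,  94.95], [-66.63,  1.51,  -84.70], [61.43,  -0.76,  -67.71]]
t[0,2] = 86.65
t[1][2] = -40.49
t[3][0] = -66.63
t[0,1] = 35.26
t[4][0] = 61.43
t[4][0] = 61.43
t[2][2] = 94.95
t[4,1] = -0.76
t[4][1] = -0.76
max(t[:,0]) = 64.32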